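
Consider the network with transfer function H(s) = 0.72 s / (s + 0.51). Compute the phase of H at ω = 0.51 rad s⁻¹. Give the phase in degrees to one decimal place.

45.0°

∠(j0.51) = 90.00°
∠(j0.51 + 0.51) = arctan(0.51/0.51) = 45.00°
∠H(j0.51) = 90.00° − 45.00° = 45.00°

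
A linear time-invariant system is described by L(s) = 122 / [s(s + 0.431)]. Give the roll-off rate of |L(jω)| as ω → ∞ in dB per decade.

With 0 zeros and 2 poles, the high-frequency asymptotic slope is 20 × (0 − 2) = -40 dB/decade.

-40 dB/decade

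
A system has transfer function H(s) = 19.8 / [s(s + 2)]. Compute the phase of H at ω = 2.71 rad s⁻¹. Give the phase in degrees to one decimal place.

∠(j2.71 + 2) = arctan(2.71/2) = 53.57°
∠(j2.71) = 90.00°
∠H(j2.71) = − (53.57° + 90.00°) = -143.57°

-143.6°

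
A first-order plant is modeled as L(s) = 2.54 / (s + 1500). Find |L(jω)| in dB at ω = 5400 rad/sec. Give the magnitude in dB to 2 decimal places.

|j5400 + 1500| = √(5400² + 1500²) = 5604
|L(j5400)| = 2.54 / 5604 = 0.00045321
20 log₁₀(0.00045321) = -66.874 dB

-66.87 dB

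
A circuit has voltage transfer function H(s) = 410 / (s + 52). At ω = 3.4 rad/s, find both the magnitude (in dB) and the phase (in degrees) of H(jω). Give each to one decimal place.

|H| = 17.9 dB, ∠H = -3.7 deg

|j3.4 + 52| = √(3.4² + 52²) = 52.11
|H(j3.4)| = 410 / 52.11 = 7.8678
20 log₁₀(7.8678) = 17.92 dB
∠(j3.4 + 52) = arctan(3.4/52) = 3.74°
∠H(j3.4) = −3.74° = -3.74°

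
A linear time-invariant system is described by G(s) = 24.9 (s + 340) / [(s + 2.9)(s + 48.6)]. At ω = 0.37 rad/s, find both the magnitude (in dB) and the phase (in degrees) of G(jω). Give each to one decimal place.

|G| = 35.5 dB, ∠G = -7.6°

|j0.37 + 340| = √(0.37² + 340²) = 340
|j0.37 + 2.9| = √(0.37² + 2.9²) = 2.924
|j0.37 + 48.6| = √(0.37² + 48.6²) = 48.6
|G(j0.37)| = 24.9 × 340 / (2.924 × 48.6) = 59.583
20 log₁₀(59.583) = 35.50 dB
∠(j0.37 + 340) = arctan(0.37/340) = 0.06°
∠(j0.37 + 2.9) = arctan(0.37/2.9) = 7.27°
∠(j0.37 + 48.6) = arctan(0.37/48.6) = 0.44°
∠G(j0.37) = 0.06° − (7.27° + 0.44°) = -7.64°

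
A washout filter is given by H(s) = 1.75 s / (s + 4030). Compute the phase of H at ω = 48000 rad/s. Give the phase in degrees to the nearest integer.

∠(j48000) = 90.00°
∠(j48000 + 4030) = arctan(48000/4030) = 85.20°
∠H(j48000) = 90.00° − 85.20° = 4.80°

5°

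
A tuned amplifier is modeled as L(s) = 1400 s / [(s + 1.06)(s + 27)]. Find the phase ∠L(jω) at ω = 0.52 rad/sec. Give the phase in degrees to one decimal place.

∠(j0.52) = 90.00°
∠(j0.52 + 1.06) = arctan(0.52/1.06) = 26.13°
∠(j0.52 + 27) = arctan(0.52/27) = 1.10°
∠L(j0.52) = 90.00° − (26.13° + 1.10°) = 62.77°

62.8 deg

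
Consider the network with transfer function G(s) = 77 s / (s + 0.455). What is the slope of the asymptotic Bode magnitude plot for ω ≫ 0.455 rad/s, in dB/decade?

0 dB/decade

With 1 zero and 1 pole, the high-frequency asymptotic slope is 20 × (1 − 1) = 0 dB/decade.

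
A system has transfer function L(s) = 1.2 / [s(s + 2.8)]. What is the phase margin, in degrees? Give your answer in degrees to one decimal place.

81.4°

Gain crossover: |L(jω)| = 1 at ω ≈ 0.424 rad s⁻¹.
∠L(j0.424) = −90° − arctan(0.424/2.8) ≈ -98.61°
PM = 180° + (-98.61°) = 81.39°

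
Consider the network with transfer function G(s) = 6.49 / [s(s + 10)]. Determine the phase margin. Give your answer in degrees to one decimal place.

86.3 deg

Gain crossover: |G(jω)| = 1 at ω ≈ 0.648 rad s⁻¹.
∠G(j0.648) = −90° − arctan(0.648/10) ≈ -93.71°
PM = 180° + (-93.71°) = 86.29°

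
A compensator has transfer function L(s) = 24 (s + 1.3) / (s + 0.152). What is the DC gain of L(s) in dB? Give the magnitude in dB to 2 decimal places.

L(0) = 24 × 1.3 / 0.152 = 205.26
20 log₁₀(205.26) = 46.246 dB

46.25 dB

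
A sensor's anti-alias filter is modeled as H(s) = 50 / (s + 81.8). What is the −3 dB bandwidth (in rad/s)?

For a single-pole low-pass, the −3 dB point is at the pole: ω = 81.8 rad/s.

81.8 rad/s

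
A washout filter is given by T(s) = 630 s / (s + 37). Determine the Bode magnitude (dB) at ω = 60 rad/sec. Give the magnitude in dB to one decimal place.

|j60| = 60
|j60 + 37| = √(60² + 37²) = 70.49
|T(j60)| = 630 × 60 / 70.49 = 536.24
20 log₁₀(536.24) = 54.59 dB

54.6 dB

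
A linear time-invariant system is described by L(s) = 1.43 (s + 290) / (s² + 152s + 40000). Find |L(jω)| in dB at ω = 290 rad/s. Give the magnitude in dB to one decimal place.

|j290 + 290| = √(290² + 290²) = 410.1
|(j290)² + 152(j290) + 40000| = |-44100 + j44080| = 6.235e+04
|L(j290)| = 1.43 × 410.1 / 6.235e+04 = 0.0094058
20 log₁₀(0.0094058) = -40.53 dB

-40.5 dB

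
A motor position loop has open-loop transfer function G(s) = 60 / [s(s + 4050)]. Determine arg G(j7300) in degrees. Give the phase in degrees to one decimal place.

∠(j7300 + 4050) = arctan(7300/4050) = 60.98°
∠(j7300) = 90.00°
∠G(j7300) = − (60.98° + 90.00°) = -150.98°

-151.0 deg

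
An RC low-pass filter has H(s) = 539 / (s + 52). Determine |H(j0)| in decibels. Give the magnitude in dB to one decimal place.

H(0) = 539 / 52 = 10.365
20 log₁₀(10.365) = 20.31 dB

20.3 dB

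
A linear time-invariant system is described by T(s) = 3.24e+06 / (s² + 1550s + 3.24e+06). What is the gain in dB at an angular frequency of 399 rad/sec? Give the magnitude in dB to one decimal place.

|(j399)² + 1550(j399) + 3.24e+06| = |3.0808e+06 + j6.1845e+05| = 3.142e+06
|T(j399)| = 3.24e+06 / 3.142e+06 = 1.0311
20 log₁₀(1.0311) = 0.27 dB

0.3 dB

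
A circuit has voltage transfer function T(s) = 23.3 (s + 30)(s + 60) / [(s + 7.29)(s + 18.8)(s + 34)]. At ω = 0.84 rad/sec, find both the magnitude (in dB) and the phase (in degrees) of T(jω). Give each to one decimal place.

|T| = 19.0 dB, ∠T = -8.1°

|j0.84 + 30| = √(0.84² + 30²) = 30.01
|j0.84 + 60| = √(0.84² + 60²) = 60.01
|j0.84 + 7.29| = √(0.84² + 7.29²) = 7.338
|j0.84 + 18.8| = √(0.84² + 18.8²) = 18.82
|j0.84 + 34| = √(0.84² + 34²) = 34.01
|T(j0.84)| = 23.3 × 30.01 × 60.01 / (7.338 × 18.82 × 34.01) = 8.934
20 log₁₀(8.934) = 19.02 dB
∠(j0.84 + 30) = arctan(0.84/30) = 1.60°
∠(j0.84 + 60) = arctan(0.84/60) = 0.80°
∠(j0.84 + 7.29) = arctan(0.84/7.29) = 6.57°
∠(j0.84 + 18.8) = arctan(0.84/18.8) = 2.56°
∠(j0.84 + 34) = arctan(0.84/34) = 1.42°
∠T(j0.84) = 1.60° + 0.80° − (6.57° + 2.56° + 1.42°) = -8.14°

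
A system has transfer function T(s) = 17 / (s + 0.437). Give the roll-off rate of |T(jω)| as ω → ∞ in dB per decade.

With 0 zeros and 1 pole, the high-frequency asymptotic slope is 20 × (0 − 1) = -20 dB/decade.

-20 dB/decade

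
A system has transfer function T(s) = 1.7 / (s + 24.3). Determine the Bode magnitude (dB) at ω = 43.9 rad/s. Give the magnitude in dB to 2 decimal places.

-29.40 dB

|j43.9 + 24.3| = √(43.9² + 24.3²) = 50.18
|T(j43.9)| = 1.7 / 50.18 = 0.03388
20 log₁₀(0.03388) = -29.401 dB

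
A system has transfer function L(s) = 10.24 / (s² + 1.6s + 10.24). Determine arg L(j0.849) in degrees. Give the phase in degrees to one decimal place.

∠[(j0.849)² + 1.6(j0.849) + 10.24] = ∠[9.5192 + j1.3584] = 8.12°
∠L(j0.849) = −8.12° = -8.12°

-8.1°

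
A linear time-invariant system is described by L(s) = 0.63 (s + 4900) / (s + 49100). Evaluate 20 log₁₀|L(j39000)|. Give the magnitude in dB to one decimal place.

|j39000 + 4900| = √(39000² + 4900²) = 3.931e+04
|j39000 + 49100| = √(39000² + 49100²) = 6.27e+04
|L(j39000)| = 0.63 × 3.931e+04 / 6.27e+04 = 0.39492
20 log₁₀(0.39492) = -8.07 dB

-8.1 dB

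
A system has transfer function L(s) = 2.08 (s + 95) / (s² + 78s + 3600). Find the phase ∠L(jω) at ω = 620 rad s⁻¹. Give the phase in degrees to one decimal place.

∠(j620 + 95) = arctan(620/95) = 81.29°
∠[(j620)² + 78(j620) + 3600] = ∠[-3.808e+05 + j48360] = 172.76°
∠L(j620) = 81.29° − 172.76° = -91.47°

-91.5°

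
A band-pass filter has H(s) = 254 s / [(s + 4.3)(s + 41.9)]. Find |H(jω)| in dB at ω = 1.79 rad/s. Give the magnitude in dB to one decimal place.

7.3 dB

|j1.79| = 1.79
|j1.79 + 4.3| = √(1.79² + 4.3²) = 4.658
|j1.79 + 41.9| = √(1.79² + 41.9²) = 41.94
|H(j1.79)| = 254 × 1.79 / (4.658 × 41.94) = 2.3276
20 log₁₀(2.3276) = 7.34 dB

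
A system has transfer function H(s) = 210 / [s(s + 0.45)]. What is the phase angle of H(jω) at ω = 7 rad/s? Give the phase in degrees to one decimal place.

-176.3°

∠(j7 + 0.45) = arctan(7/0.45) = 86.32°
∠(j7) = 90.00°
∠H(j7) = − (86.32° + 90.00°) = -176.32°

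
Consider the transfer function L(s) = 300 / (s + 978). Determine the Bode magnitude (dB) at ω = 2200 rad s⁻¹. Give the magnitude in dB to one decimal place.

-18.1 dB

|j2200 + 978| = √(2200² + 978²) = 2408
|L(j2200)| = 300 / 2408 = 0.12461
20 log₁₀(0.12461) = -18.09 dB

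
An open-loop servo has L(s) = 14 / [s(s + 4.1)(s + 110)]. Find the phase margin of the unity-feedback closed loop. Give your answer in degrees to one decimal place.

89.6°

Gain crossover: |L(jω)| = 1 at ω ≈ 0.031 rad s⁻¹.
∠L(j0.031) = −90° − arctan(0.031/4.1) − arctan(0.031/110) ≈ -90.45°
PM = 180° + (-90.45°) = 89.55°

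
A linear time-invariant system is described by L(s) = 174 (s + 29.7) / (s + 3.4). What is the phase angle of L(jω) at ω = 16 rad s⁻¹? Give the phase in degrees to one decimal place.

∠(j16 + 29.7) = arctan(16/29.7) = 28.31°
∠(j16 + 3.4) = arctan(16/3.4) = 78.00°
∠L(j16) = 28.31° − 78.00° = -49.69°

-49.7°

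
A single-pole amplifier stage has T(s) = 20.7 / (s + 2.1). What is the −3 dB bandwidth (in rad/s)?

For a single-pole low-pass, the −3 dB point is at the pole: ω = 2.1 rad/s.

2.1 rad/s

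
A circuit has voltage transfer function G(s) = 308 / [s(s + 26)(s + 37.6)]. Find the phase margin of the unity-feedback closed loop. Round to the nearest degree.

Gain crossover: |G(jω)| = 1 at ω ≈ 0.315 rad/s.
∠G(j0.315) = −90° − arctan(0.315/26) − arctan(0.315/37.6) ≈ -91.17°
PM = 180° + (-91.17°) = 88.83°

89°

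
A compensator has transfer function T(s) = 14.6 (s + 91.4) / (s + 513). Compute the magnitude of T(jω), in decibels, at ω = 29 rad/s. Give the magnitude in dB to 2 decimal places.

8.71 dB

|j29 + 91.4| = √(29² + 91.4²) = 95.89
|j29 + 513| = √(29² + 513²) = 513.8
|T(j29)| = 14.6 × 95.89 / 513.8 = 2.7247
20 log₁₀(2.7247) = 8.706 dB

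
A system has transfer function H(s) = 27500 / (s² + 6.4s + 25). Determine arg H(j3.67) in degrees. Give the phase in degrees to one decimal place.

-63.9°

∠[(j3.67)² + 6.4(j3.67) + 25] = ∠[11.531 + j23.488] = 63.85°
∠H(j3.67) = −63.85° = -63.85°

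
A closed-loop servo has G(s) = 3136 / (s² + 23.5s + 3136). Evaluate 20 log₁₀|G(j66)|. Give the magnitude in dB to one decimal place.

|(j66)² + 23.5(j66) + 3136| = |-1220 + j1551| = 1973
|G(j66)| = 3136 / 1973 = 1.5892
20 log₁₀(1.5892) = 4.02 dB

4.0 dB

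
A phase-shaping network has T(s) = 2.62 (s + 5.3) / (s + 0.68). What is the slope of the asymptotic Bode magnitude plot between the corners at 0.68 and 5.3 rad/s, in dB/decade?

In this band the factors already past their corner are: pole at 0.68; net slope = -20 dB/decade.

-20 dB/decade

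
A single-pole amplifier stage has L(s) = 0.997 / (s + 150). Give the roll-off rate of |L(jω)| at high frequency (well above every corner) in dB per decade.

-20 dB/decade

With 0 zeros and 1 pole, the high-frequency asymptotic slope is 20 × (0 − 1) = -20 dB/decade.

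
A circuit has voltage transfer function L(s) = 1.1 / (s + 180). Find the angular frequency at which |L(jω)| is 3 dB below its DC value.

180 rad/s

For a single-pole low-pass, the −3 dB point is at the pole: ω = 180 rad/s.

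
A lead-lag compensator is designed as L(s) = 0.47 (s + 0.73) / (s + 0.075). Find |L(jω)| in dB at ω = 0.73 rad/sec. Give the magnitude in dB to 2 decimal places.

|j0.73 + 0.73| = √(0.73² + 0.73²) = 1.032
|j0.73 + 0.075| = √(0.73² + 0.075²) = 0.7338
|L(j0.73)| = 0.47 × 1.032 / 0.7338 = 0.6612
20 log₁₀(0.6612) = -3.593 dB

-3.59 dB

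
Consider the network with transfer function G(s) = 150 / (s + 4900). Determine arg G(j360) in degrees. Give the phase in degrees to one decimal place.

∠(j360 + 4900) = arctan(360/4900) = 4.20°
∠G(j360) = −4.20° = -4.20°

-4.2°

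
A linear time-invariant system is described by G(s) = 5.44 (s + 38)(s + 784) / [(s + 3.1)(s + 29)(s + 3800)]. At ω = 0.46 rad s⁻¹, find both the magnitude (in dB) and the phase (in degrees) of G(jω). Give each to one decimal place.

|j0.46 + 38| = √(0.46² + 38²) = 38
|j0.46 + 784| = √(0.46² + 784²) = 784
|j0.46 + 3.1| = √(0.46² + 3.1²) = 3.134
|j0.46 + 29| = √(0.46² + 29²) = 29
|j0.46 + 3800| = √(0.46² + 3800²) = 3800
|G(j0.46)| = 5.44 × 38 × 784 / (3.134 × 29 × 3800) = 0.46925
20 log₁₀(0.46925) = -6.57 dB
∠(j0.46 + 38) = arctan(0.46/38) = 0.69°
∠(j0.46 + 784) = arctan(0.46/784) = 0.03°
∠(j0.46 + 3.1) = arctan(0.46/3.1) = 8.44°
∠(j0.46 + 29) = arctan(0.46/29) = 0.91°
∠(j0.46 + 3800) = arctan(0.46/3800) = 0.01°
∠G(j0.46) = 0.69° + 0.03° − (8.44° + 0.91° + 0.01°) = -8.63°

|G| = -6.6 dB, ∠G = -8.6°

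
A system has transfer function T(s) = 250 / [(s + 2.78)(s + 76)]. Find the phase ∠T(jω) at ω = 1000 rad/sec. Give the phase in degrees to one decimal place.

-175.5 deg

∠(j1000 + 2.78) = arctan(1000/2.78) = 89.84°
∠(j1000 + 76) = arctan(1000/76) = 85.65°
∠T(j1000) = − (89.84° + 85.65°) = -175.49°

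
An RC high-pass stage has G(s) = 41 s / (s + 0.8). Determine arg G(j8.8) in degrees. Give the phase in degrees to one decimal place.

∠(j8.8) = 90.00°
∠(j8.8 + 0.8) = arctan(8.8/0.8) = 84.81°
∠G(j8.8) = 90.00° − 84.81° = 5.19°

5.2°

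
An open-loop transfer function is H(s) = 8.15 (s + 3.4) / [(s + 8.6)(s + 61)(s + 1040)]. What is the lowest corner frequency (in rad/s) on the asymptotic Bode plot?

Break frequencies occur at each pole and zero magnitude: 3.4 rad/s, 8.6 rad/s, 61 rad/s, 1040 rad/s.
The lowest is 3.4 rad/s.

3.4 rad/s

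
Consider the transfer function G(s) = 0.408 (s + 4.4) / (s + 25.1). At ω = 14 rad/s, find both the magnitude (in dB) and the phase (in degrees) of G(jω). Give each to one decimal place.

|j14 + 4.4| = √(14² + 4.4²) = 14.68
|j14 + 25.1| = √(14² + 25.1²) = 28.74
|G(j14)| = 0.408 × 14.68 / 28.74 = 0.20833
20 log₁₀(0.20833) = -13.62 dB
∠(j14 + 4.4) = arctan(14/4.4) = 72.55°
∠(j14 + 25.1) = arctan(14/25.1) = 29.15°
∠G(j14) = 72.55° − 29.15° = 43.40°

|G| = -13.6 dB, ∠G = 43.4 deg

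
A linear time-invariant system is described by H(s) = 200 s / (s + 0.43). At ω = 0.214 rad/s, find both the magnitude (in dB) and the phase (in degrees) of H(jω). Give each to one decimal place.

|j0.214| = 0.214
|j0.214 + 0.43| = √(0.214² + 0.43²) = 0.4803
|H(j0.214)| = 200 × 0.214 / 0.4803 = 89.109
20 log₁₀(89.109) = 39.00 dB
∠(j0.214) = 90.00°
∠(j0.214 + 0.43) = arctan(0.214/0.43) = 26.46°
∠H(j0.214) = 90.00° − 26.46° = 63.54°

|H| = 39.0 dB, ∠H = 63.5°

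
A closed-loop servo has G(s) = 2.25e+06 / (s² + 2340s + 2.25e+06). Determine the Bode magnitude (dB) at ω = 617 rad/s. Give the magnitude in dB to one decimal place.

-0.4 dB

|(j617)² + 2340(j617) + 2.25e+06| = |1.8693e+06 + j1.4438e+06| = 2.362e+06
|G(j617)| = 2.25e+06 / 2.362e+06 = 0.9526
20 log₁₀(0.9526) = -0.42 dB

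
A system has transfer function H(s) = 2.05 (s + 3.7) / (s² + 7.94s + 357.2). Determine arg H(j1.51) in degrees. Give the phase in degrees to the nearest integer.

∠(j1.51 + 3.7) = arctan(1.51/3.7) = 22.20°
∠[(j1.51)² + 7.94(j1.51) + 357.2] = ∠[354.92 + j11.989] = 1.93°
∠H(j1.51) = 22.20° − 1.93° = 20.27°

20°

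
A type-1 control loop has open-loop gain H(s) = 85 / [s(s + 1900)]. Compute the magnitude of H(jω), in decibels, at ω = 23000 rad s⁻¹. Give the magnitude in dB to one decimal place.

-135.9 dB

|j23000 + 1900| = √(23000² + 1900²) = 2.308e+04
|j23000| = 2.3e+04
|H(j23000)| = 85 / (2.308e+04 × 2.3e+04) = 1.6014e-07
20 log₁₀(1.6014e-07) = -135.91 dB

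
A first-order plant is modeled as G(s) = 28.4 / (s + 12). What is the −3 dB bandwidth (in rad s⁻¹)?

12 rad s⁻¹

For a single-pole low-pass, the −3 dB point is at the pole: ω = 12 rad s⁻¹.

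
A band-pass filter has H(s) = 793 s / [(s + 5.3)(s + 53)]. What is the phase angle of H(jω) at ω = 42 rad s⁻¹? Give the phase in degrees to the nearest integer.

-31°

∠(j42) = 90.00°
∠(j42 + 5.3) = arctan(42/5.3) = 82.81°
∠(j42 + 53) = arctan(42/53) = 38.40°
∠H(j42) = 90.00° − (82.81° + 38.40°) = -31.20°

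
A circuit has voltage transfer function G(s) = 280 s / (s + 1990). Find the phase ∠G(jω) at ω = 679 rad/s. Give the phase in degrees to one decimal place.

71.2°

∠(j679) = 90.00°
∠(j679 + 1990) = arctan(679/1990) = 18.84°
∠G(j679) = 90.00° − 18.84° = 71.16°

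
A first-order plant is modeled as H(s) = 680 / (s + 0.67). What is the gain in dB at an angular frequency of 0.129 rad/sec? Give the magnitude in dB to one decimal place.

60.0 dB

|j0.129 + 0.67| = √(0.129² + 0.67²) = 0.6823
|H(j0.129)| = 680 / 0.6823 = 996.62
20 log₁₀(996.62) = 59.97 dB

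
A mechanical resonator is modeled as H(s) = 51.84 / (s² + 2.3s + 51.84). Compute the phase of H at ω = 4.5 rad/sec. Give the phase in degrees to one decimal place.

-18.1°

∠[(j4.5)² + 2.3(j4.5) + 51.84] = ∠[31.59 + j10.35] = 18.14°
∠H(j4.5) = −18.14° = -18.14°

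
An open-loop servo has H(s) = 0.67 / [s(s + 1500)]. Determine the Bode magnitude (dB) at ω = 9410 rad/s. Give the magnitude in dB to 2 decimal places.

-162.53 dB

|j9410 + 1500| = √(9410² + 1500²) = 9529
|j9410| = 9410
|H(j9410)| = 0.67 / (9529 × 9410) = 7.4722e-09
20 log₁₀(7.4722e-09) = -162.531 dB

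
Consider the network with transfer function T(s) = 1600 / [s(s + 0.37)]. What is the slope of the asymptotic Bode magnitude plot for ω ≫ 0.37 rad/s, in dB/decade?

With 0 zeros and 2 poles, the high-frequency asymptotic slope is 20 × (0 − 2) = -40 dB/decade.

-40 dB/decade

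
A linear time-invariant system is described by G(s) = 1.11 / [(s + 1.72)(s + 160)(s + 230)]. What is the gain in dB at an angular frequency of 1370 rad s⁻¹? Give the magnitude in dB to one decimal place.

-187.5 dB

|j1370 + 1.72| = √(1370² + 1.72²) = 1370
|j1370 + 160| = √(1370² + 160²) = 1379
|j1370 + 230| = √(1370² + 230²) = 1389
|G(j1370)| = 1.11 / (1370 × 1379 × 1389) = 4.2285e-10
20 log₁₀(4.2285e-10) = -187.48 dB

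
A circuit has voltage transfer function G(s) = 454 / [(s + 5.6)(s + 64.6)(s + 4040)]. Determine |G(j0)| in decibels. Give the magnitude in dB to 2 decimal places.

G(0) = 454 / (5.6 × 64.6 × 4040) = 0.00031064
20 log₁₀(0.00031064) = -70.155 dB

-70.15 dB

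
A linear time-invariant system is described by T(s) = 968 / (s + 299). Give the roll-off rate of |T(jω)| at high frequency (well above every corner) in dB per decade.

With 0 zeros and 1 pole, the high-frequency asymptotic slope is 20 × (0 − 1) = -20 dB/decade.

-20 dB/decade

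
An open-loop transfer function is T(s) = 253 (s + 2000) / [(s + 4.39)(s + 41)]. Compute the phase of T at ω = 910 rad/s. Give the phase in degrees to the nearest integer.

-153°

∠(j910 + 2000) = arctan(910/2000) = 24.47°
∠(j910 + 4.39) = arctan(910/4.39) = 89.72°
∠(j910 + 41) = arctan(910/41) = 87.42°
∠T(j910) = 24.47° − (89.72° + 87.42°) = -152.68°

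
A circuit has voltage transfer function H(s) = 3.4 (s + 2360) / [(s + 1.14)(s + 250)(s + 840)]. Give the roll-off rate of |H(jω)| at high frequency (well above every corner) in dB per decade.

-40 dB/decade

With 1 zero and 3 poles, the high-frequency asymptotic slope is 20 × (1 − 3) = -40 dB/decade.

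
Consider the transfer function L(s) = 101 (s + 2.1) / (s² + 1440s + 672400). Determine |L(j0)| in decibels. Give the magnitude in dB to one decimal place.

-70.0 dB

L(0) = 101 × 2.1 / 672400 = 0.00031544
20 log₁₀(0.00031544) = -70.02 dB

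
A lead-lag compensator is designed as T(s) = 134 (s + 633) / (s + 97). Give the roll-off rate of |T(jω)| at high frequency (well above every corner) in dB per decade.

0 dB/decade

With 1 zero and 1 pole, the high-frequency asymptotic slope is 20 × (1 − 1) = 0 dB/decade.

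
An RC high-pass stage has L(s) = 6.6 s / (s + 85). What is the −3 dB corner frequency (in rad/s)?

85 rad/s

For a single-pole high-pass, the −3 dB point is at the pole: ω = 85 rad/s.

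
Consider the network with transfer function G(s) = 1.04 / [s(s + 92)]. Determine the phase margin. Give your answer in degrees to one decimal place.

Gain crossover: |G(jω)| = 1 at ω ≈ 0.0113 rad s⁻¹.
∠G(j0.0113) = −90° − arctan(0.0113/92) ≈ -90.01°
PM = 180° + (-90.01°) = 89.99°

90.0°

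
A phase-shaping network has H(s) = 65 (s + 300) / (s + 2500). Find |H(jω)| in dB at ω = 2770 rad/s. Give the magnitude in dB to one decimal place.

|j2770 + 300| = √(2770² + 300²) = 2786
|j2770 + 2500| = √(2770² + 2500²) = 3731
|H(j2770)| = 65 × 2786 / 3731 = 48.536
20 log₁₀(48.536) = 33.72 dB

33.7 dB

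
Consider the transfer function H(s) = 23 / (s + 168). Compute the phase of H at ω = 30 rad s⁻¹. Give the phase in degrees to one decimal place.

-10.1°

∠(j30 + 168) = arctan(30/168) = 10.12°
∠H(j30) = −10.12° = -10.12°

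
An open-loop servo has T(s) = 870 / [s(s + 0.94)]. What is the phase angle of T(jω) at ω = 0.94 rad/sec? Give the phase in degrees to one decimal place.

-135.0 deg

∠(j0.94 + 0.94) = arctan(0.94/0.94) = 45.00°
∠(j0.94) = 90.00°
∠T(j0.94) = − (45.00° + 90.00°) = -135.00°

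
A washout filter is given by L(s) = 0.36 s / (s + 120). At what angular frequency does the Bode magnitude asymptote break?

The single real pole at s = −120 gives a corner at ω = 120 rad/sec.

120 rad/sec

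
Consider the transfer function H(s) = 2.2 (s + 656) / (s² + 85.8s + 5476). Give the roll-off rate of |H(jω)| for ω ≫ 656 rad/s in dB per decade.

With 1 zero and 2 poles, the high-frequency asymptotic slope is 20 × (1 − 2) = -20 dB/decade.

-20 dB/decade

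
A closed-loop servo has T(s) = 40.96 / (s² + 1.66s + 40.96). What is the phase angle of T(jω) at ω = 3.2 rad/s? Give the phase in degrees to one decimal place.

-9.8°

∠[(j3.2)² + 1.66(j3.2) + 40.96] = ∠[30.72 + j5.312] = 9.81°
∠T(j3.2) = −9.81° = -9.81°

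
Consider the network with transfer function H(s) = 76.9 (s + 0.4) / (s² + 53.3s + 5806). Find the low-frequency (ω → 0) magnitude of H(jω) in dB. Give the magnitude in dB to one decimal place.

-45.5 dB

H(0) = 76.9 × 0.4 / 5806 = 0.005298
20 log₁₀(0.005298) = -45.52 dB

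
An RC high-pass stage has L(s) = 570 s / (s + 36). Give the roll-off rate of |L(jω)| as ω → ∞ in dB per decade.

0 dB/decade

With 1 zero and 1 pole, the high-frequency asymptotic slope is 20 × (1 − 1) = 0 dB/decade.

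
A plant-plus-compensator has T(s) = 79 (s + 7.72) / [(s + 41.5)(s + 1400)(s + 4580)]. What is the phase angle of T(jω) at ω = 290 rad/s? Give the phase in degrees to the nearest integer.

-9°

∠(j290 + 7.72) = arctan(290/7.72) = 88.48°
∠(j290 + 41.5) = arctan(290/41.5) = 81.86°
∠(j290 + 1400) = arctan(290/1400) = 11.70°
∠(j290 + 4580) = arctan(290/4580) = 3.62°
∠T(j290) = 88.48° − (81.86° + 11.70° + 3.62°) = -8.71°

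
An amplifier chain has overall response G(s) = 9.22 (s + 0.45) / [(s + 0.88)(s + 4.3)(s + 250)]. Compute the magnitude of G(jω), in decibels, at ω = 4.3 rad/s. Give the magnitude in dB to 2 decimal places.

|j4.3 + 0.45| = √(4.3² + 0.45²) = 4.323
|j4.3 + 0.88| = √(4.3² + 0.88²) = 4.389
|j4.3 + 4.3| = √(4.3² + 4.3²) = 6.081
|j4.3 + 250| = √(4.3² + 250²) = 250
|G(j4.3)| = 9.22 × 4.323 / (4.389 × 6.081 × 250) = 0.0059731
20 log₁₀(0.0059731) = -44.476 dB

-44.48 dB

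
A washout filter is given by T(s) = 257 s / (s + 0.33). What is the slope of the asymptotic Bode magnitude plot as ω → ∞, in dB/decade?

0 dB/decade

With 1 zero and 1 pole, the high-frequency asymptotic slope is 20 × (1 − 1) = 0 dB/decade.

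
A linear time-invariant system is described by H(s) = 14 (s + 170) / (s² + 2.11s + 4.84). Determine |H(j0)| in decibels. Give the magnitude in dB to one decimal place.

H(0) = 14 × 170 / 4.84 = 491.74
20 log₁₀(491.74) = 53.83 dB

53.8 dB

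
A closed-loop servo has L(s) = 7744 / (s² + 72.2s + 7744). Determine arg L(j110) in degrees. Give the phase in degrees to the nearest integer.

-119°

∠[(j110)² + 72.2(j110) + 7744] = ∠[-4356 + j7942] = 118.74°
∠L(j110) = −118.74° = -118.74°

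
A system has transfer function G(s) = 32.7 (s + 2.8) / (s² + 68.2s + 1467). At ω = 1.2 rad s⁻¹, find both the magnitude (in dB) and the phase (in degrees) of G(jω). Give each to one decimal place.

|j1.2 + 2.8| = √(1.2² + 2.8²) = 3.046
|(j1.2)² + 68.2(j1.2) + 1467| = |1465.6 + j81.84| = 1468
|G(j1.2)| = 32.7 × 3.046 / 1468 = 0.067864
20 log₁₀(0.067864) = -23.37 dB
∠(j1.2 + 2.8) = arctan(1.2/2.8) = 23.20°
∠[(j1.2)² + 68.2(j1.2) + 1467] = ∠[1465.6 + j81.84] = 3.20°
∠G(j1.2) = 23.20° − 3.20° = 20.00°

|G| = -23.4 dB, ∠G = 20.0°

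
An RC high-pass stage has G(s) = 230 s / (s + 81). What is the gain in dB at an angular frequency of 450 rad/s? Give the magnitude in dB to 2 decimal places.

47.10 dB

|j450| = 450
|j450 + 81| = √(450² + 81²) = 457.2
|G(j450)| = 230 × 450 / 457.2 = 226.36
20 log₁₀(226.36) = 47.096 dB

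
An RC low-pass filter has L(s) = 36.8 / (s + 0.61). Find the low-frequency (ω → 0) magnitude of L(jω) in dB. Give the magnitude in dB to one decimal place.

35.6 dB

L(0) = 36.8 / 0.61 = 60.328
20 log₁₀(60.328) = 35.61 dB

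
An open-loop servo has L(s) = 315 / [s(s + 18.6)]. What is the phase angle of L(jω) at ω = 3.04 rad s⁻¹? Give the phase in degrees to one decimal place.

∠(j3.04 + 18.6) = arctan(3.04/18.6) = 9.28°
∠(j3.04) = 90.00°
∠L(j3.04) = − (9.28° + 90.00°) = -99.28°

-99.3°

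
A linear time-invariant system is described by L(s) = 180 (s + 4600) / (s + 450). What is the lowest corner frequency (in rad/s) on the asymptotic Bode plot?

Break frequencies occur at each pole and zero magnitude: 450 rad/s, 4600 rad/s.
The lowest is 450 rad/s.

450 rad/s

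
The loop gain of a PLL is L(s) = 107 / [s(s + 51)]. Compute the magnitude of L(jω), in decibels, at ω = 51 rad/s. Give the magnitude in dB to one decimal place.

|j51 + 51| = √(51² + 51²) = 72.12
|j51| = 51
|L(j51)| = 107 / (72.12 × 51) = 0.029089
20 log₁₀(0.029089) = -30.73 dB

-30.7 dB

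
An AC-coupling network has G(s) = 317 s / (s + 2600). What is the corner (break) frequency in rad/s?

2600 rad/s

The single real pole at s = −2600 gives a corner at ω = 2600 rad/s.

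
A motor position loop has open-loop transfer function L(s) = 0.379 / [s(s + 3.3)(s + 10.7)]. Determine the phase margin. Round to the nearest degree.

Gain crossover: |L(jω)| = 1 at ω ≈ 0.0107 rad/s.
∠L(j0.0107) = −90° − arctan(0.0107/3.3) − arctan(0.0107/10.7) ≈ -90.24°
PM = 180° + (-90.24°) = 89.76°

90°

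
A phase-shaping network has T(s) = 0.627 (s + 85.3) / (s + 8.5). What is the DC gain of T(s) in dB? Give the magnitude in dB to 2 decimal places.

T(0) = 0.627 × 85.3 / 8.5 = 6.2921
20 log₁₀(6.2921) = 15.976 dB

15.98 dB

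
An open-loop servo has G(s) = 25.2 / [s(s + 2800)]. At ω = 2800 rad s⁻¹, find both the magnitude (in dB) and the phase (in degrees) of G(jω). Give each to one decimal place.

|j2800 + 2800| = √(2800² + 2800²) = 3960
|j2800| = 2800
|G(j2800)| = 25.2 / (3960 × 2800) = 2.2728e-06
20 log₁₀(2.2728e-06) = -112.87 dB
∠(j2800 + 2800) = arctan(2800/2800) = 45.00°
∠(j2800) = 90.00°
∠G(j2800) = − (45.00° + 90.00°) = -135.00°

|G| = -112.9 dB, ∠G = -135.0°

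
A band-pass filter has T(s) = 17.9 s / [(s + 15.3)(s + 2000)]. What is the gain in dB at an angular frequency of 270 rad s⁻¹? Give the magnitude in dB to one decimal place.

-41.1 dB

|j270| = 270
|j270 + 15.3| = √(270² + 15.3²) = 270.4
|j270 + 2000| = √(270² + 2000²) = 2018
|T(j270)| = 17.9 × 270 / (270.4 × 2018) = 0.0088553
20 log₁₀(0.0088553) = -41.06 dB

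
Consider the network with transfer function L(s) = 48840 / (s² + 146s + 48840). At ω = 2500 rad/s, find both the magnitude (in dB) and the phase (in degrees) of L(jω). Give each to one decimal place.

|L| = -42.1 dB, ∠L = -176.6°

|(j2500)² + 146(j2500) + 48840| = |-6.2012e+06 + j3.65e+05| = 6.212e+06
|L(j2500)| = 48840 / 6.212e+06 = 0.0078623
20 log₁₀(0.0078623) = -42.09 dB
∠[(j2500)² + 146(j2500) + 48840] = ∠[-6.2012e+06 + j3.65e+05] = 176.63°
∠L(j2500) = −176.63° = -176.63°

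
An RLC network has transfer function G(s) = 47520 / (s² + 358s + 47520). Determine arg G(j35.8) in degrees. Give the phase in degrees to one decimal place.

-15.5°

∠[(j35.8)² + 358(j35.8) + 47520] = ∠[46238 + j12816] = 15.49°
∠G(j35.8) = −15.49° = -15.49°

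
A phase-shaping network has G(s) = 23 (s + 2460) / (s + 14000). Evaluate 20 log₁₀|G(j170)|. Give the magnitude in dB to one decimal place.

12.2 dB

|j170 + 2460| = √(170² + 2460²) = 2466
|j170 + 14000| = √(170² + 14000²) = 1.4e+04
|G(j170)| = 23 × 2466 / 1.4e+04 = 4.0508
20 log₁₀(4.0508) = 12.15 dB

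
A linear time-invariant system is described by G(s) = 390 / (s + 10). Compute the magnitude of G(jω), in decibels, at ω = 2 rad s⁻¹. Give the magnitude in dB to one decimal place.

|j2 + 10| = √(2² + 10²) = 10.2
|G(j2)| = 390 / 10.2 = 38.243
20 log₁₀(38.243) = 31.65 dB

31.7 dB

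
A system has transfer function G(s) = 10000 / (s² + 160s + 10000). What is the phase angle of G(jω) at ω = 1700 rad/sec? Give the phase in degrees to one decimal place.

∠[(j1700)² + 160(j1700) + 10000] = ∠[-2.88e+06 + j2.72e+05] = 174.60°
∠G(j1700) = −174.60° = -174.60°

-174.6°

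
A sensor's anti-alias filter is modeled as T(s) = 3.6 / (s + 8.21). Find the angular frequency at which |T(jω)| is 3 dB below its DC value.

For a single-pole low-pass, the −3 dB point is at the pole: ω = 8.21 rad/s.

8.21 rad/s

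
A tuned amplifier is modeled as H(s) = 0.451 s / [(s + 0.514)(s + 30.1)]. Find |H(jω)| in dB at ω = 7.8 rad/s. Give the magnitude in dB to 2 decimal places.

|j7.8| = 7.8
|j7.8 + 0.514| = √(7.8² + 0.514²) = 7.817
|j7.8 + 30.1| = √(7.8² + 30.1²) = 31.09
|H(j7.8)| = 0.451 × 7.8 / (7.817 × 31.09) = 0.014473
20 log₁₀(0.014473) = -36.789 dB

-36.79 dB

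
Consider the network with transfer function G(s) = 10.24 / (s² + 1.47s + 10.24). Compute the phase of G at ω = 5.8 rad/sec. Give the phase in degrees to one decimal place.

-160.0°

∠[(j5.8)² + 1.47(j5.8) + 10.24] = ∠[-23.4 + j8.526] = 159.98°
∠G(j5.8) = −159.98° = -159.98°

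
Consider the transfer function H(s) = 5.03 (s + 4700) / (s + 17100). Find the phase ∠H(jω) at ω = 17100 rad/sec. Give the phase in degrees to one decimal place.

∠(j17100 + 4700) = arctan(17100/4700) = 74.63°
∠(j17100 + 17100) = arctan(17100/17100) = 45.00°
∠H(j17100) = 74.63° − 45.00° = 29.63°

29.6°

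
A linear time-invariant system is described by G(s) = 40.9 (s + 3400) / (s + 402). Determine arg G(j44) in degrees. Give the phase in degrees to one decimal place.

-5.5°

∠(j44 + 3400) = arctan(44/3400) = 0.74°
∠(j44 + 402) = arctan(44/402) = 6.25°
∠G(j44) = 0.74° − 6.25° = -5.50°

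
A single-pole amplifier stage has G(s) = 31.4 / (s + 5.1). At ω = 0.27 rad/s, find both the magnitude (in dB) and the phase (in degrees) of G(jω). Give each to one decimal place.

|G| = 15.8 dB, ∠G = -3.0°

|j0.27 + 5.1| = √(0.27² + 5.1²) = 5.107
|G(j0.27)| = 31.4 / 5.107 = 6.1483
20 log₁₀(6.1483) = 15.78 dB
∠(j0.27 + 5.1) = arctan(0.27/5.1) = 3.03°
∠G(j0.27) = −3.03° = -3.03°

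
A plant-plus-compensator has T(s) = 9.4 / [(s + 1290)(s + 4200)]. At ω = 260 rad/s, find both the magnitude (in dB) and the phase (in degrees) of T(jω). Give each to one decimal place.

|j260 + 1290| = √(260² + 1290²) = 1316
|j260 + 4200| = √(260² + 4200²) = 4208
|T(j260)| = 9.4 / (1316 × 4208) = 1.6975e-06
20 log₁₀(1.6975e-06) = -115.40 dB
∠(j260 + 1290) = arctan(260/1290) = 11.40°
∠(j260 + 4200) = arctan(260/4200) = 3.54°
∠T(j260) = − (11.40° + 3.54°) = -14.94°

|T| = -115.4 dB, ∠T = -14.9°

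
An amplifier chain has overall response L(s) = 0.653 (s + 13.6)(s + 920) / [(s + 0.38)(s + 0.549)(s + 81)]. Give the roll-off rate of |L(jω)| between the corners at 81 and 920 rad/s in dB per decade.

-40 dB/decade

In this band the factors already past their corner are: zero at 13.6, pole at 0.38, pole at 0.549, pole at 81; net slope = -40 dB/decade.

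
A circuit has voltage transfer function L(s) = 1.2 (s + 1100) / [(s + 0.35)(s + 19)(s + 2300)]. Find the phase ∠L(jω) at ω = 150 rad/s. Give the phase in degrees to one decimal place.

-168.6 deg

∠(j150 + 1100) = arctan(150/1100) = 7.77°
∠(j150 + 0.35) = arctan(150/0.35) = 89.87°
∠(j150 + 19) = arctan(150/19) = 82.78°
∠(j150 + 2300) = arctan(150/2300) = 3.73°
∠L(j150) = 7.77° − (89.87° + 82.78° + 3.73°) = -168.61°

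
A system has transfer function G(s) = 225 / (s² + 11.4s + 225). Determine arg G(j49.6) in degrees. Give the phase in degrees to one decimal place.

-165.8°

∠[(j49.6)² + 11.4(j49.6) + 225] = ∠[-2235.2 + j565.44] = 165.80°
∠G(j49.6) = −165.80° = -165.80°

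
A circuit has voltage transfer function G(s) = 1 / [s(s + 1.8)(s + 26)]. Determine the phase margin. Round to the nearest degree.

Gain crossover: |G(jω)| = 1 at ω ≈ 0.0214 rad/s.
∠G(j0.0214) = −90° − arctan(0.0214/1.8) − arctan(0.0214/26) ≈ -90.73°
PM = 180° + (-90.73°) = 89.27°

89 deg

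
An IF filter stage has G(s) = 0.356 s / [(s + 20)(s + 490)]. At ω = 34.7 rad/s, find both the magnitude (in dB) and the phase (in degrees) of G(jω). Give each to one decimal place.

|G| = -64.0 dB, ∠G = 25.9 deg

|j34.7| = 34.7
|j34.7 + 20| = √(34.7² + 20²) = 40.05
|j34.7 + 490| = √(34.7² + 490²) = 491.2
|G(j34.7)| = 0.356 × 34.7 / (40.05 × 491.2) = 0.00062789
20 log₁₀(0.00062789) = -64.04 dB
∠(j34.7) = 90.00°
∠(j34.7 + 20) = arctan(34.7/20) = 60.04°
∠(j34.7 + 490) = arctan(34.7/490) = 4.05°
∠G(j34.7) = 90.00° − (60.04° + 4.05°) = 25.91°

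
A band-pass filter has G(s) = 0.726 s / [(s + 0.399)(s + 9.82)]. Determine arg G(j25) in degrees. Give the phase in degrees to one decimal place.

-67.6°

∠(j25) = 90.00°
∠(j25 + 0.399) = arctan(25/0.399) = 89.09°
∠(j25 + 9.82) = arctan(25/9.82) = 68.56°
∠G(j25) = 90.00° − (89.09° + 68.56°) = -67.64°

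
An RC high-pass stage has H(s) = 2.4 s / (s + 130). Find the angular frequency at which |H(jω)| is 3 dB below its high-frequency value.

130 rad/sec

For a single-pole high-pass, the −3 dB point is at the pole: ω = 130 rad/sec.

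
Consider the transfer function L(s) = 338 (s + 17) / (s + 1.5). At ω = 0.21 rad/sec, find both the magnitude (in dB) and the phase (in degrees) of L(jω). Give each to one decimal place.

|j0.21 + 17| = √(0.21² + 17²) = 17
|j0.21 + 1.5| = √(0.21² + 1.5²) = 1.515
|L(j0.21)| = 338 × 17 / 1.515 = 3794
20 log₁₀(3794) = 71.58 dB
∠(j0.21 + 17) = arctan(0.21/17) = 0.71°
∠(j0.21 + 1.5) = arctan(0.21/1.5) = 7.97°
∠L(j0.21) = 0.71° − 7.97° = -7.26°

|L| = 71.6 dB, ∠L = -7.3°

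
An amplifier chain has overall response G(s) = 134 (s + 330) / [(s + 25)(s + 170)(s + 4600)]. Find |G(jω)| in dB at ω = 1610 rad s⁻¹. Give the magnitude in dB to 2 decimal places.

-95.22 dB

|j1610 + 330| = √(1610² + 330²) = 1643
|j1610 + 25| = √(1610² + 25²) = 1610
|j1610 + 170| = √(1610² + 170²) = 1619
|j1610 + 4600| = √(1610² + 4600²) = 4874
|G(j1610)| = 134 × 1643 / (1610 × 1619 × 4874) = 1.7334e-05
20 log₁₀(1.7334e-05) = -95.222 dB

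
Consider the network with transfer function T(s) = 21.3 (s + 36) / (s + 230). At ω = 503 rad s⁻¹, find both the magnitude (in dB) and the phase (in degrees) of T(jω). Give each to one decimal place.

|T| = 25.8 dB, ∠T = 20.5°

|j503 + 36| = √(503² + 36²) = 504.3
|j503 + 230| = √(503² + 230²) = 553.1
|T(j503)| = 21.3 × 504.3 / 553.1 = 19.421
20 log₁₀(19.421) = 25.77 dB
∠(j503 + 36) = arctan(503/36) = 85.91°
∠(j503 + 230) = arctan(503/230) = 65.43°
∠T(j503) = 85.91° − 65.43° = 20.48°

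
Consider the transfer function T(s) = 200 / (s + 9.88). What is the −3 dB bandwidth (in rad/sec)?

For a single-pole low-pass, the −3 dB point is at the pole: ω = 9.88 rad/sec.

9.88 rad/sec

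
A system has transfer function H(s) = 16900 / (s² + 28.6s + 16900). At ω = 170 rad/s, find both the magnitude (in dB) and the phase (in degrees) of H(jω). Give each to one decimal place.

|H| = 2.3 dB, ∠H = -157.9°

|(j170)² + 28.6(j170) + 16900| = |-12000 + j4862| = 1.295e+04
|H(j170)| = 16900 / 1.295e+04 = 1.3053
20 log₁₀(1.3053) = 2.31 dB
∠[(j170)² + 28.6(j170) + 16900] = ∠[-12000 + j4862] = 157.94°
∠H(j170) = −157.94° = -157.94°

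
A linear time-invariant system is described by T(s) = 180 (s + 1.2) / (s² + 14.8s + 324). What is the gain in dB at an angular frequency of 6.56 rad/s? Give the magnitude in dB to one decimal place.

12.1 dB

|j6.56 + 1.2| = √(6.56² + 1.2²) = 6.669
|(j6.56)² + 14.8(j6.56) + 324| = |280.97 + j97.088| = 297.3
|T(j6.56)| = 180 × 6.669 / 297.3 = 4.0381
20 log₁₀(4.0381) = 12.12 dB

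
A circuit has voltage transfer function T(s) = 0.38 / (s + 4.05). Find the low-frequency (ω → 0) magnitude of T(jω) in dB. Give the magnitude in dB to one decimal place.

T(0) = 0.38 / 4.05 = 0.093827
20 log₁₀(0.093827) = -20.55 dB

-20.6 dB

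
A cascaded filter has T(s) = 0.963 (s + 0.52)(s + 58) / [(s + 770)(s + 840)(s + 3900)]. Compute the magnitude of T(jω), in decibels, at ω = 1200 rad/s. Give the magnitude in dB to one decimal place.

-75.8 dB

|j1200 + 0.52| = √(1200² + 0.52²) = 1200
|j1200 + 58| = √(1200² + 58²) = 1201
|j1200 + 770| = √(1200² + 770²) = 1426
|j1200 + 840| = √(1200² + 840²) = 1465
|j1200 + 3900| = √(1200² + 3900²) = 4080
|T(j1200)| = 0.963 × 1200 × 1201 / (1426 × 1465 × 4080) = 0.00016291
20 log₁₀(0.00016291) = -75.76 dB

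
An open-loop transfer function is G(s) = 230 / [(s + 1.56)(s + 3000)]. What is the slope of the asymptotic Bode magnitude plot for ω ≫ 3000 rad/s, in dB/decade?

With 0 zeros and 2 poles, the high-frequency asymptotic slope is 20 × (0 − 2) = -40 dB/decade.

-40 dB/decade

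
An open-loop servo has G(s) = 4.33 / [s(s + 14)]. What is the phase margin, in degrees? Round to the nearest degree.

Gain crossover: |G(jω)| = 1 at ω ≈ 0.309 rad/sec.
∠G(j0.309) = −90° − arctan(0.309/14) ≈ -91.27°
PM = 180° + (-91.27°) = 88.73°

89°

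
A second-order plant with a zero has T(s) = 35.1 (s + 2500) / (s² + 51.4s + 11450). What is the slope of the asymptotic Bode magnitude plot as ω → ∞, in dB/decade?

-20 dB/decade

With 1 zero and 2 poles, the high-frequency asymptotic slope is 20 × (1 − 2) = -20 dB/decade.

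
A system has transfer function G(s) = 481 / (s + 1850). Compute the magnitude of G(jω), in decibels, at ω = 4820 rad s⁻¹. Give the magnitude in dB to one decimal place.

-20.6 dB

|j4820 + 1850| = √(4820² + 1850²) = 5163
|G(j4820)| = 481 / 5163 = 0.093166
20 log₁₀(0.093166) = -20.61 dB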